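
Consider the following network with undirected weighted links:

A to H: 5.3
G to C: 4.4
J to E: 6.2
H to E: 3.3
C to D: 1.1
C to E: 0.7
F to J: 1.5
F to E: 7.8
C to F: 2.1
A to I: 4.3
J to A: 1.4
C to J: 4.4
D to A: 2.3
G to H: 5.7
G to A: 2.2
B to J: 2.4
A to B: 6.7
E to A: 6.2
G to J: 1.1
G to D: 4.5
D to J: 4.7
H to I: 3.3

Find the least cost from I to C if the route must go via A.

Shortest I→A: I–A = 4.3
Best A to C: A–D–C costing 3.4
Total via A: 4.3 + 3.4 = 7.7.

7.7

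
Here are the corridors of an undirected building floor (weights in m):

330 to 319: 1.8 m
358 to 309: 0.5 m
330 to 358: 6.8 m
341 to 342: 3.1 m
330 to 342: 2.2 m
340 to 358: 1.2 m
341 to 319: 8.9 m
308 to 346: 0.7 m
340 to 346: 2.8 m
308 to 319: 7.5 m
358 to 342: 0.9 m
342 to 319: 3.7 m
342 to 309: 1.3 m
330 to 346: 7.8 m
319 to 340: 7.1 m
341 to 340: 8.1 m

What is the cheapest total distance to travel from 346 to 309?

Candidate routes:
346 → 340 → 358 → 309: 2.8+1.2+0.5 = 4.5
346 → 340 → 358 → 342 → 309: 2.8+1.2+0.9+1.3 = 6.2
The minimum is 4.5 m via 346 → 340 → 358 → 309.

4.5 m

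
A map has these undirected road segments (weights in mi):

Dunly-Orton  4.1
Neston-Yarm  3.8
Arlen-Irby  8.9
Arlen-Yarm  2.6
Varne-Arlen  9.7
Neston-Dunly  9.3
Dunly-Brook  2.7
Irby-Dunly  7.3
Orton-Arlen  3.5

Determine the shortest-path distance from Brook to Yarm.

Enumerating some paths:
Brook - Dunly - Orton - Arlen - Yarm: 2.7+4.1+3.5+2.6 = 12.9
Brook - Dunly - Neston - Yarm: 2.7+9.3+3.8 = 15.8
Brook - Dunly - Irby - Arlen - Yarm: 2.7+7.3+8.9+2.6 = 21.5
The minimum is 12.9 mi via Brook - Dunly - Orton - Arlen - Yarm.

12.9 mi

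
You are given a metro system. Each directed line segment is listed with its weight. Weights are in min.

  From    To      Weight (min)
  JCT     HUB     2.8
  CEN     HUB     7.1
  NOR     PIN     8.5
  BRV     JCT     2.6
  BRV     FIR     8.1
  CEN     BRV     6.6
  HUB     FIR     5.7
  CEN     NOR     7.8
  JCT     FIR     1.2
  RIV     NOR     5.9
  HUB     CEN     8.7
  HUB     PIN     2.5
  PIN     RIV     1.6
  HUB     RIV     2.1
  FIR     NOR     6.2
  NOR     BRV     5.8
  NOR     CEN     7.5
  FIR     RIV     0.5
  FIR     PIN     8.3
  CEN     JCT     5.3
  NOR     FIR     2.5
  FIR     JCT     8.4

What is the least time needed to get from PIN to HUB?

18.7 min

Enumerating some paths:
PIN–RIV–NOR–CEN–JCT–HUB: 1.6+5.9+7.5+5.3+2.8 = 23.1
PIN–RIV–NOR–FIR–JCT–HUB: 1.6+5.9+2.5+8.4+2.8 = 21.2
PIN–RIV–NOR–BRV–JCT–HUB: 1.6+5.9+5.8+2.6+2.8 = 18.7
PIN–RIV–NOR–CEN–HUB: 1.6+5.9+7.5+7.1 = 22.1
The minimum is 18.7 min via PIN–RIV–NOR–BRV–JCT–HUB.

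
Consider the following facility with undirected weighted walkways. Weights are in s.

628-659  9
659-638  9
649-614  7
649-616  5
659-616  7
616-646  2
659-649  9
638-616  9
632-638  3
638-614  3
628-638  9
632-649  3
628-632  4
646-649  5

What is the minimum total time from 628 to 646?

Enumerating some paths:
628 - 632 - 649 - 646: 4+3+5 = 12
628 - 632 - 638 - 616 - 646: 4+3+9+2 = 18
628 - 632 - 649 - 616 - 646: 4+3+5+2 = 14
Cheapest is 628 - 632 - 649 - 646 at 12 s.

12 s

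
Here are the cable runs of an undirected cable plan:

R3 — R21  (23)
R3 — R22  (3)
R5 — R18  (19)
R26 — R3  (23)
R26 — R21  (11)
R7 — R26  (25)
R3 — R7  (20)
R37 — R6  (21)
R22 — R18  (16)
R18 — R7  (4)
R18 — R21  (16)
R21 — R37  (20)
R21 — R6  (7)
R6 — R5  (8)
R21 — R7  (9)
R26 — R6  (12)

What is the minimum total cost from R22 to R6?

Candidate routes:
R22 → R18 → R7 → R21 → R6: 16+4+9+7 = 36
R22 → R3 → R21 → R6: 3+23+7 = 33
The minimum is 33 via R22 → R3 → R21 → R6.

33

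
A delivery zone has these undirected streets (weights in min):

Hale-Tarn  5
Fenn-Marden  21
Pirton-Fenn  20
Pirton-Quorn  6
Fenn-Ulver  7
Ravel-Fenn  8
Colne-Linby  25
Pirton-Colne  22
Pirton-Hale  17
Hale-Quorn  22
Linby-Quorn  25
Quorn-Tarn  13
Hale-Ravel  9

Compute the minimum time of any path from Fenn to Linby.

51 min

Candidate routes:
Fenn - Ravel - Hale - Tarn - Quorn - Linby: 8+9+5+13+25 = 60
Fenn - Pirton - Quorn - Linby: 20+6+25 = 51
Fenn - Ravel - Hale - Quorn - Linby: 8+9+22+25 = 64
Cheapest is Fenn - Pirton - Quorn - Linby at 51 min.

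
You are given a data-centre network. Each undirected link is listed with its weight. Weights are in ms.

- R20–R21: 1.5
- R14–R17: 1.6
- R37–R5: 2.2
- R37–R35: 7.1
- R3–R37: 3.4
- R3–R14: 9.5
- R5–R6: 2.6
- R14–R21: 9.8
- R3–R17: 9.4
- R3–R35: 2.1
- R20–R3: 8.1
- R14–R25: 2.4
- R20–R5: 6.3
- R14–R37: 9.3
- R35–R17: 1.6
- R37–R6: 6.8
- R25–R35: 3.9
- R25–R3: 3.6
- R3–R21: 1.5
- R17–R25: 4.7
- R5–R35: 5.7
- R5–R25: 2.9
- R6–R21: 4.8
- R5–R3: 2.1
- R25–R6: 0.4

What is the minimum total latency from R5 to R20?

5.1 ms

Compare a few routes:
R5–R3–R21–R20: 2.1+1.5+1.5 = 5.1
R5–R20: 6.3 = 6.3
The minimum is 5.1 ms via R5–R3–R21–R20.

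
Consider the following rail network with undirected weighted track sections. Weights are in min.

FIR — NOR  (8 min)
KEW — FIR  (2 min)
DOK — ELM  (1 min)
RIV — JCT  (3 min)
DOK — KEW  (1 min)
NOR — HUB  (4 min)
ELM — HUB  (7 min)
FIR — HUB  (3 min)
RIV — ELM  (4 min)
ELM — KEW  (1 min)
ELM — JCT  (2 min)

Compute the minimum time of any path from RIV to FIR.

7 min

Shortest distances from RIV:
RIV: 0
JCT: 3  (via RIV)
ELM: 4  (via RIV)
DOK: 5  (via ELM)
KEW: 5  (via ELM)
FIR: 7  (via KEW)
Shortest route: RIV–ELM–KEW–FIR = 7 min.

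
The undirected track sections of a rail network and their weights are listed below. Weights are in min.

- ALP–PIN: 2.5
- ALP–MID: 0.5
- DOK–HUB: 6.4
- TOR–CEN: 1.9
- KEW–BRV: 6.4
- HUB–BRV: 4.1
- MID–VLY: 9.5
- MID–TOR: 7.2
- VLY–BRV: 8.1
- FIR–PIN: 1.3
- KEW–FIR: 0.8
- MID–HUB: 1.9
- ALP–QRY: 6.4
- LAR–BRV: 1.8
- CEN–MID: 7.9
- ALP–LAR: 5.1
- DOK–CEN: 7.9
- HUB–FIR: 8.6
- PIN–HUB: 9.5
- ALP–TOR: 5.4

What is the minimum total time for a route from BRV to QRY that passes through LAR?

Shortest BRV→LAR: BRV → LAR = 1.8
Shortest LAR→QRY: LAR → ALP → QRY = 11.5
Total via LAR: 1.8 + 11.5 = 13.3 min.

13.3 min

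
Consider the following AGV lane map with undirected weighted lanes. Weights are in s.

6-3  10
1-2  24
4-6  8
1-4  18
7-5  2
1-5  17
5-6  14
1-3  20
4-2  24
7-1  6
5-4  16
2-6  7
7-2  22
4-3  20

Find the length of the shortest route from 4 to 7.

18 s

Shortest distances from 4:
4: 0
6: 8  (via 4)
2: 15  (via 6)
5: 16  (via 4)
1: 18  (via 4)
3: 18  (via 6)
7: 18  (via 5)
Shortest route: 4–5–7 = 18 s.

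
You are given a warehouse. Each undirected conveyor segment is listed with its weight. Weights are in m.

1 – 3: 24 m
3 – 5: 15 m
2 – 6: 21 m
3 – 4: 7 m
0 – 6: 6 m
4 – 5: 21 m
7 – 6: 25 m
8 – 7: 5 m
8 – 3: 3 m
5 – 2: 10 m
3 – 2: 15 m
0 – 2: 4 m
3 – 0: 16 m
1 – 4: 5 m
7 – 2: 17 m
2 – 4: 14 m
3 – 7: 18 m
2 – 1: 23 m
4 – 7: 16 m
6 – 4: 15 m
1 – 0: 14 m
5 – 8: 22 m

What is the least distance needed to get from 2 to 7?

17 m

Candidate routes:
2 → 7: 17 = 17
2 → 3 → 8 → 7: 15+3+5 = 23
Cheapest is 2 → 7 at 17 m.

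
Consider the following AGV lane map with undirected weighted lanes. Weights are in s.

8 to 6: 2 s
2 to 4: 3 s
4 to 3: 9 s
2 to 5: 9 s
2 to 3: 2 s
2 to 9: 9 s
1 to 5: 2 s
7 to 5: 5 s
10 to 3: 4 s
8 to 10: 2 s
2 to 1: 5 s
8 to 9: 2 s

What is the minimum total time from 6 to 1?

15 s

Compare a few routes:
6 - 8 - 10 - 3 - 2 - 1: 2+2+4+2+5 = 15
6 - 8 - 10 - 3 - 2 - 5 - 1: 2+2+4+2+9+2 = 21
6 - 8 - 9 - 2 - 1: 2+2+9+5 = 18
The minimum is 15 s via 6 - 8 - 10 - 3 - 2 - 1.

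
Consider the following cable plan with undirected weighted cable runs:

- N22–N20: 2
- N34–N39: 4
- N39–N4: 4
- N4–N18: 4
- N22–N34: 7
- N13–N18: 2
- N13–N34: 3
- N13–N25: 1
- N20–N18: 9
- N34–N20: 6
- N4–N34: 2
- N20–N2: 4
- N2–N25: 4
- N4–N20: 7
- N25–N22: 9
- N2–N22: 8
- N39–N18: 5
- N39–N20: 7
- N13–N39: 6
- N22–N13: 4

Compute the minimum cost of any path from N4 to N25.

Candidate routes:
N4 → N18 → N13 → N25: 4+2+1 = 7
N4 → N34 → N13 → N25: 2+3+1 = 6
N4 → N39 → N34 → N13 → N25: 4+4+3+1 = 12
N4 → N39 → N13 → N25: 4+6+1 = 11
The minimum is 6 via N4 → N34 → N13 → N25.

6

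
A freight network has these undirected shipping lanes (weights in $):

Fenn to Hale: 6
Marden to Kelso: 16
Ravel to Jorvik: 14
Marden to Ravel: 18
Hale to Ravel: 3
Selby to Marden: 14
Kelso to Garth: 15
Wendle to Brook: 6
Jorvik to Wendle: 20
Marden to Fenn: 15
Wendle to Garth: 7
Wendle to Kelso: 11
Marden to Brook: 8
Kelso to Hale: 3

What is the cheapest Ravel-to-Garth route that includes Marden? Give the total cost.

Shortest Ravel→Marden: Ravel–Marden = 18
Best Marden to Garth: Marden–Brook–Wendle–Garth costing 21
Total via Marden: 18 + 21 = $39.

$39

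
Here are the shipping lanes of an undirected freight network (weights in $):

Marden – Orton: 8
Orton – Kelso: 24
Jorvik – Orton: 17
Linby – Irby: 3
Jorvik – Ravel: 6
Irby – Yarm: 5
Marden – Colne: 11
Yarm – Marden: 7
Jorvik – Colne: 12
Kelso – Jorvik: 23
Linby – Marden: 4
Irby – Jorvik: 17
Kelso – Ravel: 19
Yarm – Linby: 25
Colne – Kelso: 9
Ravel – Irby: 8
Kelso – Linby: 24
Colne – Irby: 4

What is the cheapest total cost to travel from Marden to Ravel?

Shortest distances from Marden:
Marden: 0
Linby: 4  (via Marden)
Yarm: 7  (via Marden)
Irby: 7  (via Linby)
Orton: 8  (via Marden)
Colne: 11  (via Marden)
Ravel: 15  (via Irby)
Shortest route: Marden → Linby → Irby → Ravel = $15.

$15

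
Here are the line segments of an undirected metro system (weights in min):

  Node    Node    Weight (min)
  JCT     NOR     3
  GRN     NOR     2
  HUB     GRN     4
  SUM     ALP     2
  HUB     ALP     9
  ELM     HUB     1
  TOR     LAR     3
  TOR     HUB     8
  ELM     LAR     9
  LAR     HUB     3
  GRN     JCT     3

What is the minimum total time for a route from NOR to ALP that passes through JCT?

19 min

Shortest NOR→JCT: NOR → JCT = 3
Best JCT to ALP: JCT → GRN → HUB → ALP costing 16
Total via JCT: 3 + 16 = 19 min.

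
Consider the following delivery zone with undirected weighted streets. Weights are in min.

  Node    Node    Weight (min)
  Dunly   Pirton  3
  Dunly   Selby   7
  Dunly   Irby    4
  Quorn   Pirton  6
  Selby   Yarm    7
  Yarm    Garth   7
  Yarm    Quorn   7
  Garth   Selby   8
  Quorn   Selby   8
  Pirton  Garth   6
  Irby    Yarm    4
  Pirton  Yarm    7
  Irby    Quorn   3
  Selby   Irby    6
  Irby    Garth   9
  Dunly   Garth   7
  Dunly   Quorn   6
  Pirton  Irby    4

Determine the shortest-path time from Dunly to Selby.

7 min

Compare a few routes:
Dunly–Quorn–Selby: 6+8 = 14
Dunly–Irby–Selby: 4+6 = 10
Dunly–Pirton–Irby–Selby: 3+4+6 = 13
Dunly–Selby: 7 = 7
Cheapest is Dunly–Selby at 7 min.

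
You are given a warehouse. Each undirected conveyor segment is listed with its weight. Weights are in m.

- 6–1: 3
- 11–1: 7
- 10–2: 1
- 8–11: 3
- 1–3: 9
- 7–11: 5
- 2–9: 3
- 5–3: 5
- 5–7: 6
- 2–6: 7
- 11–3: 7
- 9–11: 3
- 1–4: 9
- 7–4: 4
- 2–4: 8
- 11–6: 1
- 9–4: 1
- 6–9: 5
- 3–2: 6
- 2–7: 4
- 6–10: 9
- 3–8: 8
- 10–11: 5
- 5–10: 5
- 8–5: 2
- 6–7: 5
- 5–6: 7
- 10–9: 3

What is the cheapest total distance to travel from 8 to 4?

Running Dijkstra from 8:
8: 0
5: 2  (via 8)
11: 3  (via 8)
6: 4  (via 11)
9: 6  (via 11)
1: 7  (via 6)
3: 7  (via 5)
4: 7  (via 9)
Shortest route: 8–11–9–4 = 7 m.

7 m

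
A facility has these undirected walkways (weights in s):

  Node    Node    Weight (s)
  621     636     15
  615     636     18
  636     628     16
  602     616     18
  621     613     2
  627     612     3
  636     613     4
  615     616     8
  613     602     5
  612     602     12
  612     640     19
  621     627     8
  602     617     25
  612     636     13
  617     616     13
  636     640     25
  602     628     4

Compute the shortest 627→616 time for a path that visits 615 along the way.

Shortest 627→615: 627–621–613–636–615 = 32
Shortest 615→616: 615–616 = 8
Total via 615: 32 + 8 = 40 s.

40 s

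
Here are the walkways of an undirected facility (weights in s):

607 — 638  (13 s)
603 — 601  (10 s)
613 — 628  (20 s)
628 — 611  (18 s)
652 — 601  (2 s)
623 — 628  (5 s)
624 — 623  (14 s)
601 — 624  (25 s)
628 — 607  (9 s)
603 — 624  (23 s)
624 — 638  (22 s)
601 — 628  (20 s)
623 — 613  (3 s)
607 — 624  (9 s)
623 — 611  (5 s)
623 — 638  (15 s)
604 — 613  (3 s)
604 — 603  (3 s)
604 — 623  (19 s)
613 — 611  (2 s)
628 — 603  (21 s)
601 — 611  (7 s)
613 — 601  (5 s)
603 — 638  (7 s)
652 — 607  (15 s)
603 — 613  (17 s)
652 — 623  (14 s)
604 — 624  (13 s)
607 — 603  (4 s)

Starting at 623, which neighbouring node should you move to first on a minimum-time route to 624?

Candidate routes:
623–613–604–603–607–624: 3+3+3+4+9 = 22
623–624: 14 = 14
623–628–607–624: 5+9+9 = 23
623–613–604–624: 3+3+13 = 19
The minimum is 14 s via 623–624.
So from 623 the first move is to 624.

624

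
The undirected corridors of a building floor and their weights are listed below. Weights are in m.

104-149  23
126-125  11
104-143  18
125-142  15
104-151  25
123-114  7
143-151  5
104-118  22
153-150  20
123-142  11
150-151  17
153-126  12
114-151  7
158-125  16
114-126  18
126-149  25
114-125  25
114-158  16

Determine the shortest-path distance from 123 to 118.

Candidate routes:
123 → 114 → 151 → 104 → 118: 7+7+25+22 = 61
123 → 114 → 151 → 143 → 104 → 118: 7+7+5+18+22 = 59
Cheapest is 123 → 114 → 151 → 143 → 104 → 118 at 59 m.

59 m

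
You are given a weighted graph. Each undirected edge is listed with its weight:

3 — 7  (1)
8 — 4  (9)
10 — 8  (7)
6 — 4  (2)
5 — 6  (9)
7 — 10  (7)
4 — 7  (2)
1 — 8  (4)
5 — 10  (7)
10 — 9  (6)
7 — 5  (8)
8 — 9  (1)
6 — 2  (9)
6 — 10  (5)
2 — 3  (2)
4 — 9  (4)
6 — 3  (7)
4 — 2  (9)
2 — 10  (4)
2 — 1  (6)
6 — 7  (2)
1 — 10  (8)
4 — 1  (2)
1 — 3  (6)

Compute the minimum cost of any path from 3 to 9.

7

Settle nodes by increasing distance from 3:
3: 0
7: 1  (via 3)
2: 2  (via 3)
4: 3  (via 7)
6: 3  (via 7)
1: 5  (via 4)
10: 6  (via 2)
9: 7  (via 4)
Shortest route: 3–7–4–9 = 7.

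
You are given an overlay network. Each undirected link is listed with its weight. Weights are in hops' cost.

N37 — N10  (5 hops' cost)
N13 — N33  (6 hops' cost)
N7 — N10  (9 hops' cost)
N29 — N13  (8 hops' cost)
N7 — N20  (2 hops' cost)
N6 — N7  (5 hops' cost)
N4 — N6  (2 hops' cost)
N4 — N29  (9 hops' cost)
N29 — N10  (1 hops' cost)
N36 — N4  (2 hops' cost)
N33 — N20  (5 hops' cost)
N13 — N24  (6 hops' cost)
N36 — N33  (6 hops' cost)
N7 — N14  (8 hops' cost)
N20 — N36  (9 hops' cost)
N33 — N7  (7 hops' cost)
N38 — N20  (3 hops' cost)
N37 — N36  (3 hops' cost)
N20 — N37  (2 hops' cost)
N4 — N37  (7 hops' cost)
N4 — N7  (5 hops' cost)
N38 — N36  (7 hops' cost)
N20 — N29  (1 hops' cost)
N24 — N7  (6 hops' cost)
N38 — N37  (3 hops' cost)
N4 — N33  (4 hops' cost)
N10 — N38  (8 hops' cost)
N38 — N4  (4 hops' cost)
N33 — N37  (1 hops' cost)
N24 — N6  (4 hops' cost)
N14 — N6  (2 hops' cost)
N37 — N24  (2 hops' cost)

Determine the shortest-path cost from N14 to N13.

Candidate routes:
N14 → N6 → N24 → N37 → N33 → N13: 2+4+2+1+6 = 15
N14 → N6 → N4 → N33 → N13: 2+2+4+6 = 14
N14 → N6 → N24 → N13: 2+4+6 = 12
The minimum is 12 hops' cost via N14 → N6 → N24 → N13.

12 hops' cost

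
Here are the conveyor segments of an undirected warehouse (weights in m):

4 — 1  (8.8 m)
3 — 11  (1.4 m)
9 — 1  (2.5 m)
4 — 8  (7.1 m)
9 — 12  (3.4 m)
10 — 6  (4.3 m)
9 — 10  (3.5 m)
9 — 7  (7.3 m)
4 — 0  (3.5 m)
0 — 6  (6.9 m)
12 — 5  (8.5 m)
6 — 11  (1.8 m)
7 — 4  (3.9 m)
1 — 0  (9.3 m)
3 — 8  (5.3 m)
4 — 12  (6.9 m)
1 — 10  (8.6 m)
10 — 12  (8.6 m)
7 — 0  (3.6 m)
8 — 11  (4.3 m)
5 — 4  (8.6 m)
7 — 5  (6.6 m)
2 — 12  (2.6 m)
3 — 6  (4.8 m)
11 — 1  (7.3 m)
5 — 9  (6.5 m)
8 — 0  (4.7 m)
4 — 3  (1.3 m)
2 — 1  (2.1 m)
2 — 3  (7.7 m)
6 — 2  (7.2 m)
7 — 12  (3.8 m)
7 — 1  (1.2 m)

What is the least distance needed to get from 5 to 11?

Compare a few routes:
5–7–1–11: 6.6+1.2+7.3 = 15.1
5–4–3–11: 8.6+1.3+1.4 = 11.3
5–7–4–3–11: 6.6+3.9+1.3+1.4 = 13.2
Cheapest is 5–4–3–11 at 11.3 m.

11.3 m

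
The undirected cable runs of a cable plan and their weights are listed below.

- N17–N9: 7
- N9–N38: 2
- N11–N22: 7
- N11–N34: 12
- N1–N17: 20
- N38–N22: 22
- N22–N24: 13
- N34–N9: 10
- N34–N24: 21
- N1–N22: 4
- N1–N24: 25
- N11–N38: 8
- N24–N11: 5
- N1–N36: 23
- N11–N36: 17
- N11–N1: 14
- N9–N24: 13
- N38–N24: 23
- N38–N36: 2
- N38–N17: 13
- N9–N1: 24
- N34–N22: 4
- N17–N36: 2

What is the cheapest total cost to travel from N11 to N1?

Shortest distances from N11:
N11: 0
N24: 5  (via N11)
N22: 7  (via N11)
N38: 8  (via N11)
N9: 10  (via N38)
N36: 10  (via N38)
N34: 11  (via N22)
N1: 11  (via N22)
Shortest route: N11–N22–N1 = 11.

11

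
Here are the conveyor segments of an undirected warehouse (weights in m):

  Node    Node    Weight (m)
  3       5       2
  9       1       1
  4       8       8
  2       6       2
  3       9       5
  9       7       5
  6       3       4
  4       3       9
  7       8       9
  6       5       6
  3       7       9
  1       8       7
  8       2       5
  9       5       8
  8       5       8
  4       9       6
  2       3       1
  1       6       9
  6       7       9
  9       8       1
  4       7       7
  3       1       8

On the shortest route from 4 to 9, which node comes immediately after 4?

Candidate routes:
4 - 8 - 9: 8+1 = 9
4 - 9: 6 = 6
4 - 7 - 9: 7+5 = 12
Cheapest is 4 - 9 at 6 m.
So from 4 the first move is to 9.

9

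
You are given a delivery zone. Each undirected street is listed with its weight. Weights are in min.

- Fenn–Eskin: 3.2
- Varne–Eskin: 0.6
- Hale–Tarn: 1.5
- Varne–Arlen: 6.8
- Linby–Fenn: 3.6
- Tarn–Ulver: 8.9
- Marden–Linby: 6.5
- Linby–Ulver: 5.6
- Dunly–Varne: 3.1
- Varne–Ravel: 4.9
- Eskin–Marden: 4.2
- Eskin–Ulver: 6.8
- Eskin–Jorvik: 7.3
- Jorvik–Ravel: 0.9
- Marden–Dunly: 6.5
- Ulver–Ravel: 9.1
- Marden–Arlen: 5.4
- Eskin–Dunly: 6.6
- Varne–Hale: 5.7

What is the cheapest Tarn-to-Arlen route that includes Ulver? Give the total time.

23.1 min

Best Tarn to Ulver: Tarn–Ulver costing 8.9
Best Ulver to Arlen: Ulver–Eskin–Varne–Arlen costing 14.2
Total via Ulver: 8.9 + 14.2 = 23.1 min.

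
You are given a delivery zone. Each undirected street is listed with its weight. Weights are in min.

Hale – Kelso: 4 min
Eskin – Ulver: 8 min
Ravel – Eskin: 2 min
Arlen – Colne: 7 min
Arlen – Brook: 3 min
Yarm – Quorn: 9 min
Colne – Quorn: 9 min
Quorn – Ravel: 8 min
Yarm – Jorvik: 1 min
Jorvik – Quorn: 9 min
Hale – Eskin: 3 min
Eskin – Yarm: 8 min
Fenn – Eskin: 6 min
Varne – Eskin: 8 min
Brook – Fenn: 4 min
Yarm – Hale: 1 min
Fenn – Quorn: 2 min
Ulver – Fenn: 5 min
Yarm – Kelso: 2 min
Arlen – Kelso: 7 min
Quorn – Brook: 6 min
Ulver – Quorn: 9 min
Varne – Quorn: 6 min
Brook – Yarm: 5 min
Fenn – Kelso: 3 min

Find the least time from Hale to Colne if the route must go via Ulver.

Best Hale to Ulver: Hale–Eskin–Ulver costing 11
Best Ulver to Colne: Ulver–Fenn–Quorn–Colne costing 16
Total via Ulver: 11 + 16 = 27 min.

27 min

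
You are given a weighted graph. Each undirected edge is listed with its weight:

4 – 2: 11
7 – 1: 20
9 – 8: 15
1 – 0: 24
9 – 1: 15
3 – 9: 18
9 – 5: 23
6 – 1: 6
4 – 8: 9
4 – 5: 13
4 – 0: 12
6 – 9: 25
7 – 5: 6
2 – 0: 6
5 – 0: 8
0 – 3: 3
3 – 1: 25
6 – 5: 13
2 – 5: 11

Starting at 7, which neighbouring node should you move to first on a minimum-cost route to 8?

Enumerating some paths:
7 → 5 → 4 → 8: 6+13+9 = 28
7 → 5 → 0 → 4 → 8: 6+8+12+9 = 35
Cheapest is 7 → 5 → 4 → 8 at 28.
So from 7 the first move is to 5.

5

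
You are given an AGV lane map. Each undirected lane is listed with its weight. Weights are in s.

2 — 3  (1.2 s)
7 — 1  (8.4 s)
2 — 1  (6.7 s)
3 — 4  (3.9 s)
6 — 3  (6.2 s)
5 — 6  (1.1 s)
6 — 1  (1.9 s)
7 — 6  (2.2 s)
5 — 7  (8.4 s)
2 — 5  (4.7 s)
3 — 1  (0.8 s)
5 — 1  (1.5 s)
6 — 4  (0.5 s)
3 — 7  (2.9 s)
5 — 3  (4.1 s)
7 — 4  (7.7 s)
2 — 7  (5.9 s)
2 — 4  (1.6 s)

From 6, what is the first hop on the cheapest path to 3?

Compare a few routes:
6 - 4 - 2 - 3: 0.5+1.6+1.2 = 3.3
6 - 1 - 3: 1.9+0.8 = 2.7
6 - 5 - 1 - 3: 1.1+1.5+0.8 = 3.4
The minimum is 2.7 s via 6 - 1 - 3.
So from 6 the first move is to 1.

1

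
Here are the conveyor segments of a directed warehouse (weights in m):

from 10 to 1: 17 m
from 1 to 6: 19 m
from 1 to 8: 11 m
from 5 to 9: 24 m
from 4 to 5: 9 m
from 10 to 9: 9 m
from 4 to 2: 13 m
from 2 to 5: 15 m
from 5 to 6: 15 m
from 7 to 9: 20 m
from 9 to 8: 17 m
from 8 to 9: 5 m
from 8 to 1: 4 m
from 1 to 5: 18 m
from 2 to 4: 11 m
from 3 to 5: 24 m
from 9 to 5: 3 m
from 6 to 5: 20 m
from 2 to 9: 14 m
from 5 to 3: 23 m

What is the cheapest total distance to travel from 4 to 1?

48 m

Running Dijkstra from 4:
4: 0
5: 9  (via 4)
2: 13  (via 4)
6: 24  (via 5)
9: 27  (via 2)
3: 32  (via 5)
8: 44  (via 9)
1: 48  (via 8)
Shortest route: 4 → 2 → 9 → 8 → 1 = 48 m.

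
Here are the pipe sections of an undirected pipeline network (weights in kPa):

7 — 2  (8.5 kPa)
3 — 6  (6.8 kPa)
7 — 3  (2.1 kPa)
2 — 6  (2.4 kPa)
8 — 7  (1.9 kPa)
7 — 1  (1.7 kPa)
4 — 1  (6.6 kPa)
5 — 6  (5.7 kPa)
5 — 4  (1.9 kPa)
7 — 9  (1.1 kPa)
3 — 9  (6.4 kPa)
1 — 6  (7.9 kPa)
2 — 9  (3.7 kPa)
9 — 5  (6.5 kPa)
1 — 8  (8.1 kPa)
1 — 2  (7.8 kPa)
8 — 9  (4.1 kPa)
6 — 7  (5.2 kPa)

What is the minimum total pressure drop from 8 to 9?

3 kPa

Settle nodes by increasing distance from 8:
8: 0
7: 1.9  (via 8)
9: 3  (via 7)
Shortest route: 8–7–9 = 3 kPa.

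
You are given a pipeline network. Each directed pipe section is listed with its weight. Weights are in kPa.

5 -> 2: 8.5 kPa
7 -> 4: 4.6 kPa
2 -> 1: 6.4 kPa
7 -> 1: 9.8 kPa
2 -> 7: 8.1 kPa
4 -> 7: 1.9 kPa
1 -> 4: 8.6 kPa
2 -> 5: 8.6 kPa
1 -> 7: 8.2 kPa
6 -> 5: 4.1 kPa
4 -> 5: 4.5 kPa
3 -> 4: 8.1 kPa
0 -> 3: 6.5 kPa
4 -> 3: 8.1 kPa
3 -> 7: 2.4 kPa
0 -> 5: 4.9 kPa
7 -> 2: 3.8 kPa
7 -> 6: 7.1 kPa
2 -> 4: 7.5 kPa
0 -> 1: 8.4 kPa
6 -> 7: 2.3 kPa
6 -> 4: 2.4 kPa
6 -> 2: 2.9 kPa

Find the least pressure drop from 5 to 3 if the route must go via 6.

Shortest 5→6: 5 → 2 → 7 → 6 = 23.7
Best 6 to 3: 6 → 4 → 3 costing 10.5
Total via 6: 23.7 + 10.5 = 34.2 kPa.

34.2 kPa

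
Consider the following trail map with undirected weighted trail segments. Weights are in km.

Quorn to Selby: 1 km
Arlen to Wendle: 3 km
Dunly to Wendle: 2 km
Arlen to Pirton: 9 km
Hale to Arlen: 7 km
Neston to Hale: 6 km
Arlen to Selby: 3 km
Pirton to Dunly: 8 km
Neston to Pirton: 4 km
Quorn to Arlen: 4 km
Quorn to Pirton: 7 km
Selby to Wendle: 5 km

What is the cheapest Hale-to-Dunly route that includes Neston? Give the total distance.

18 km

Best Hale to Neston: Hale–Neston costing 6
Shortest Neston→Dunly: Neston–Pirton–Dunly = 12
Total via Neston: 6 + 12 = 18 km.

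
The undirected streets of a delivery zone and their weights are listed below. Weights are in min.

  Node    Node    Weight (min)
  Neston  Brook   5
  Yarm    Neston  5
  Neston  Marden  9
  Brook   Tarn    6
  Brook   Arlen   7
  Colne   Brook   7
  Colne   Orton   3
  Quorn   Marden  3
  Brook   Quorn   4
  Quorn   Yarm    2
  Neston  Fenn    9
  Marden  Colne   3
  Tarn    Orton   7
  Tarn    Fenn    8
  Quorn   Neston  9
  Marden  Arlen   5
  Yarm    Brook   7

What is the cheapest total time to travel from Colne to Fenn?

18 min

Shortest distances from Colne:
Colne: 0
Orton: 3  (via Colne)
Marden: 3  (via Colne)
Quorn: 6  (via Marden)
Brook: 7  (via Colne)
Arlen: 8  (via Marden)
Yarm: 8  (via Quorn)
Tarn: 10  (via Orton)
Neston: 12  (via Marden)
Fenn: 18  (via Tarn)
Shortest route: Colne–Orton–Tarn–Fenn = 18 min.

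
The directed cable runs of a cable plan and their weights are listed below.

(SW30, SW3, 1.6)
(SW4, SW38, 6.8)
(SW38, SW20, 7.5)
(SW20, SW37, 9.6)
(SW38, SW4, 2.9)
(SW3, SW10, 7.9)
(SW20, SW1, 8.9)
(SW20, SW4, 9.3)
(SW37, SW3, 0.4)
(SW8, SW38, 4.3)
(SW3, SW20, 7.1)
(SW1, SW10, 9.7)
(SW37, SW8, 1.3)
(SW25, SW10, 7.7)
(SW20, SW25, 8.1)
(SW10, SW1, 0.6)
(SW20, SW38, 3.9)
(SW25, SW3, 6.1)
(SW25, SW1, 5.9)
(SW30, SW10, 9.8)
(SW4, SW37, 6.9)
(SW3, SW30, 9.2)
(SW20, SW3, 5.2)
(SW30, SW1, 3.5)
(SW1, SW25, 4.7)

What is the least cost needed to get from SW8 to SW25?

19.9

Compare a few routes:
SW8 → SW38 → SW20 → SW1 → SW25: 4.3+7.5+8.9+4.7 = 25.4
SW8 → SW38 → SW20 → SW25: 4.3+7.5+8.1 = 19.9
The minimum is 19.9 via SW8 → SW38 → SW20 → SW25.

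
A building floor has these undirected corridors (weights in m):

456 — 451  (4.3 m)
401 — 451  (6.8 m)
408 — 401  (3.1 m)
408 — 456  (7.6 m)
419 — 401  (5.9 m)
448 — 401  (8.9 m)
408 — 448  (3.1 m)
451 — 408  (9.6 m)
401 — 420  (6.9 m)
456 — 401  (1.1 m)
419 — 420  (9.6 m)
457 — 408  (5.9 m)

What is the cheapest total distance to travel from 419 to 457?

14.9 m

Candidate routes:
419 - 401 - 456 - 408 - 457: 5.9+1.1+7.6+5.9 = 20.5
419 - 401 - 408 - 457: 5.9+3.1+5.9 = 14.9
419 - 401 - 448 - 408 - 457: 5.9+8.9+3.1+5.9 = 23.8
The minimum is 14.9 m via 419 - 401 - 408 - 457.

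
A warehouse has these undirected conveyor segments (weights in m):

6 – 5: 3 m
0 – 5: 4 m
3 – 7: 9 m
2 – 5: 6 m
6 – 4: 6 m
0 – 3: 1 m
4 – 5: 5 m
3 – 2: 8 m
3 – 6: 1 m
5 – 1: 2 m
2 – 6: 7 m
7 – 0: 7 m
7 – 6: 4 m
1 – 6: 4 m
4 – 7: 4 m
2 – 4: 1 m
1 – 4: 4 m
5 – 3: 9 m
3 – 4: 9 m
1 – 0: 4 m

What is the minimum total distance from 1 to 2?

Enumerating some paths:
1–4–2: 4+1 = 5
1–5–4–2: 2+5+1 = 8
1–6–2: 4+7 = 11
1–5–2: 2+6 = 8
Cheapest is 1–4–2 at 5 m.

5 m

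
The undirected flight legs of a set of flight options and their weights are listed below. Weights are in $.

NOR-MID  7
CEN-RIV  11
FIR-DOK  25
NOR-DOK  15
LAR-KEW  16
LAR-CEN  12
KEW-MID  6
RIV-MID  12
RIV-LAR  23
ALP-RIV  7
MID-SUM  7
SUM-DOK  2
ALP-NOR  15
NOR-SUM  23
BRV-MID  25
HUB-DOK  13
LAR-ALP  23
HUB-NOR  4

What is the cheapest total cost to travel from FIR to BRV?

$59

Shortest distances from FIR:
FIR: 0
DOK: 25  (via FIR)
SUM: 27  (via DOK)
MID: 34  (via SUM)
HUB: 38  (via DOK)
NOR: 40  (via DOK)
KEW: 40  (via MID)
RIV: 46  (via MID)
ALP: 53  (via RIV)
LAR: 56  (via KEW)
CEN: 57  (via RIV)
BRV: 59  (via MID)
Shortest route: FIR–DOK–SUM–MID–BRV = $59.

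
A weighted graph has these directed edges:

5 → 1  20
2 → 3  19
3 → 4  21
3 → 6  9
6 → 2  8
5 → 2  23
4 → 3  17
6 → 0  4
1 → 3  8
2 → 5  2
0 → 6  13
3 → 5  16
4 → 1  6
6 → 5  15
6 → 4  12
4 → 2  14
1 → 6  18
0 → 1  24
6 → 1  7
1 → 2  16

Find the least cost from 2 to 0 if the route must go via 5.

43

Best 2 to 5: 2–5 costing 2
Shortest 5→0: 5–1–3–6–0 = 41
Total via 5: 2 + 41 = 43.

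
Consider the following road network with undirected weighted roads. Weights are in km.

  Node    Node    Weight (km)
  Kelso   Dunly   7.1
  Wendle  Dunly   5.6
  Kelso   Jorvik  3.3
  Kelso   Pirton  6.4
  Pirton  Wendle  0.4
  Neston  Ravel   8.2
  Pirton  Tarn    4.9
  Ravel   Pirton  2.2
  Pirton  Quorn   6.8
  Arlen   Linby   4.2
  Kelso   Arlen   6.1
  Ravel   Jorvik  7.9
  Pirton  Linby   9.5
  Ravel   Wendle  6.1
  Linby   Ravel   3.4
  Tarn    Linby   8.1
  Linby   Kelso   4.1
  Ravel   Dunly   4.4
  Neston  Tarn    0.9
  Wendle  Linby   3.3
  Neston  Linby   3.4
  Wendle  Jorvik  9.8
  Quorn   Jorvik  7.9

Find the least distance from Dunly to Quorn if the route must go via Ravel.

Shortest Dunly→Ravel: Dunly → Ravel = 4.4
Shortest Ravel→Quorn: Ravel → Pirton → Quorn = 9
Total via Ravel: 4.4 + 9 = 13.4 km.

13.4 km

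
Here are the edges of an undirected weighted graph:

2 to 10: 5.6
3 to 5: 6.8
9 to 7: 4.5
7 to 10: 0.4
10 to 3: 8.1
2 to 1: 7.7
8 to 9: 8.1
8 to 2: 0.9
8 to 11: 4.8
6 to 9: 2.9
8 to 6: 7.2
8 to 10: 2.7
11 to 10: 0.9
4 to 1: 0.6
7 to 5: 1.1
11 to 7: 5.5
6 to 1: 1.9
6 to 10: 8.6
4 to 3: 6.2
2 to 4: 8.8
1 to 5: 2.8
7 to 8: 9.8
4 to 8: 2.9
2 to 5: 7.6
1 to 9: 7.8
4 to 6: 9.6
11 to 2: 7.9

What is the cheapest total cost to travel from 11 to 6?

7.1

Shortest distances from 11:
11: 0
10: 0.9  (via 11)
7: 1.3  (via 10)
5: 2.4  (via 7)
8: 3.6  (via 10)
2: 4.5  (via 8)
1: 5.2  (via 5)
4: 5.8  (via 1)
9: 5.8  (via 7)
6: 7.1  (via 1)
Shortest route: 11–10–7–5–1–6 = 7.1.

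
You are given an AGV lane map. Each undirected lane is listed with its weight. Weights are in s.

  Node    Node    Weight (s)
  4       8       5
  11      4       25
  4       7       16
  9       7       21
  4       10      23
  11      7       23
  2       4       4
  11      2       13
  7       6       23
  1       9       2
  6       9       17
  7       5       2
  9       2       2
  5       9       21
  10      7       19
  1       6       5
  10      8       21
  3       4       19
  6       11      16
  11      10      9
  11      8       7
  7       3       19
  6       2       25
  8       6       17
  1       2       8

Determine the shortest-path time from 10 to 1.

26 s

Running Dijkstra from 10:
10: 0
11: 9  (via 10)
8: 16  (via 11)
7: 19  (via 10)
4: 21  (via 8)
5: 21  (via 7)
2: 22  (via 11)
9: 24  (via 2)
6: 25  (via 11)
1: 26  (via 9)
Shortest route: 10 → 11 → 2 → 9 → 1 = 26 s.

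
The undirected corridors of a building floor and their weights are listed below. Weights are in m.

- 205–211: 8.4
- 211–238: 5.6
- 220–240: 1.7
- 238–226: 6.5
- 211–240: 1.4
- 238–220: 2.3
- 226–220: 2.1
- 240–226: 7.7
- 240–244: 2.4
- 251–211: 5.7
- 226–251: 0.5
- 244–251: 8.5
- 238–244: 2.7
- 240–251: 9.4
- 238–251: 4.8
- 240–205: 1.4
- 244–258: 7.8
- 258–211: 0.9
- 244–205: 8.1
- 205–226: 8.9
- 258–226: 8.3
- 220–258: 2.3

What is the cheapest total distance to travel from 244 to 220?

Running Dijkstra from 244:
244: 0
240: 2.4  (via 244)
238: 2.7  (via 244)
211: 3.8  (via 240)
205: 3.8  (via 240)
220: 4.1  (via 240)
Shortest route: 244–240–220 = 4.1 m.

4.1 m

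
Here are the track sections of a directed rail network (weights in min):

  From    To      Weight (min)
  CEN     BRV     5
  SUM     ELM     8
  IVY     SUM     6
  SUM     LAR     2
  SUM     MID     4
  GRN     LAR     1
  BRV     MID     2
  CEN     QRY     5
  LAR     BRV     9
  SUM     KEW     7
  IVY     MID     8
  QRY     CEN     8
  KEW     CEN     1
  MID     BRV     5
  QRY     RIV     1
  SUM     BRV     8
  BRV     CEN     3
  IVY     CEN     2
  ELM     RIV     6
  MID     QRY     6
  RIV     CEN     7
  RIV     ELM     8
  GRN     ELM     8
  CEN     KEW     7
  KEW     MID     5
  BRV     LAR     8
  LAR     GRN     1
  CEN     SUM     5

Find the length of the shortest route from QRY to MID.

15 min

Enumerating some paths:
QRY–CEN–SUM–MID: 8+5+4 = 17
QRY–RIV–CEN–SUM–MID: 1+7+5+4 = 17
QRY–CEN–BRV–MID: 8+5+2 = 15
Cheapest is QRY–CEN–BRV–MID at 15 min.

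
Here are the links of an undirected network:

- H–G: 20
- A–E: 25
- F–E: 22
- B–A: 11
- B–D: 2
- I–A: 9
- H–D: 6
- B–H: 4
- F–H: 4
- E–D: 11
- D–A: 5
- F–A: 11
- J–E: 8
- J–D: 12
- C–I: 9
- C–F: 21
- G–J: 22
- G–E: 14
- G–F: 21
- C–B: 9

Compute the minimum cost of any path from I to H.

Compare a few routes:
I → A → D → H: 9+5+6 = 20
I → A → B → H: 9+11+4 = 24
I → C → B → H: 9+9+4 = 22
Cheapest is I → A → D → H at 20.

20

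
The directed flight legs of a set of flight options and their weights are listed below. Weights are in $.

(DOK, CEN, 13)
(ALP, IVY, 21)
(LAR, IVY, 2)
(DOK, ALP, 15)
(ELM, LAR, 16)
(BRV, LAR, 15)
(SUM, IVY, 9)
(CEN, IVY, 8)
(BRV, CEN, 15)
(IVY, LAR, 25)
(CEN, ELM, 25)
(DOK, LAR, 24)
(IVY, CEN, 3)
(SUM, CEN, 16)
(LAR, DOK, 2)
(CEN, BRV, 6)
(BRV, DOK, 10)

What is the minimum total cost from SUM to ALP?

Compare a few routes:
SUM → IVY → CEN → BRV → LAR → DOK → ALP: 9+3+6+15+2+15 = 50
SUM → CEN → BRV → DOK → ALP: 16+6+10+15 = 47
SUM → IVY → CEN → BRV → DOK → ALP: 9+3+6+10+15 = 43
SUM → IVY → LAR → DOK → ALP: 9+25+2+15 = 51
Cheapest is SUM → IVY → CEN → BRV → DOK → ALP at $43.

$43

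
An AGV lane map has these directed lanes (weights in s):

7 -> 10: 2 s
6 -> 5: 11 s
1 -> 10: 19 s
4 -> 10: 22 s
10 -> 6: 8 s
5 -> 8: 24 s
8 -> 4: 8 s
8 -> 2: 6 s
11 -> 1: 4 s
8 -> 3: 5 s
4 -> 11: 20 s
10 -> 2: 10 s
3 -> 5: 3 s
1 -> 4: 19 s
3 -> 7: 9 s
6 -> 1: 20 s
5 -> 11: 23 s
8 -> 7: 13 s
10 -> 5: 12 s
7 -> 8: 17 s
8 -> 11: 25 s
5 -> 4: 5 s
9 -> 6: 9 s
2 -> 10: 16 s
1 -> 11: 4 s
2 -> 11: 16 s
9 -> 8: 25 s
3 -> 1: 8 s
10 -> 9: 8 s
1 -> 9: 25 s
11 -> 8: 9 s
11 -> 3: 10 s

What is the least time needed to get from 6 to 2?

Enumerating some paths:
6–5–8–2: 11+24+6 = 41
6–5–4–10–2: 11+5+22+10 = 48
6–1–11–8–2: 20+4+9+6 = 39
6–1–10–2: 20+19+10 = 49
The minimum is 39 s via 6–1–11–8–2.

39 s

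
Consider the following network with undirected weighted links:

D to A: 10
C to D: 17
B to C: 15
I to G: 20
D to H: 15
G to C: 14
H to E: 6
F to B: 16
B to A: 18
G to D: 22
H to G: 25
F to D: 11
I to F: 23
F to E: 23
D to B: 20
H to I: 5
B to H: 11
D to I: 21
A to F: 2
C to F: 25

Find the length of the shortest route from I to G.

20

Compare a few routes:
I–H–D–G: 5+15+22 = 42
I–G: 20 = 20
I–H–G: 5+25 = 30
Cheapest is I–G at 20.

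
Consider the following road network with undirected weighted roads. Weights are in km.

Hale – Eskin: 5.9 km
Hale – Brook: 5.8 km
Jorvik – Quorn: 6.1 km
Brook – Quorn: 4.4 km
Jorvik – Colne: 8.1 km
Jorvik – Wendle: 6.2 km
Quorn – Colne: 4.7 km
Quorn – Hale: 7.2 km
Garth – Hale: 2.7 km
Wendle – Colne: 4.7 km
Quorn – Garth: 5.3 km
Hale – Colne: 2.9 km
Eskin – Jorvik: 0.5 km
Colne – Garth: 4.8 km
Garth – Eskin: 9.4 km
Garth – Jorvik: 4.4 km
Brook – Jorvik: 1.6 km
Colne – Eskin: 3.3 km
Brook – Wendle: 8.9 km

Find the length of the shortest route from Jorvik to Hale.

Compare a few routes:
Jorvik → Eskin → Hale: 0.5+5.9 = 6.4
Jorvik → Eskin → Colne → Hale: 0.5+3.3+2.9 = 6.7
The minimum is 6.4 km via Jorvik → Eskin → Hale.

6.4 km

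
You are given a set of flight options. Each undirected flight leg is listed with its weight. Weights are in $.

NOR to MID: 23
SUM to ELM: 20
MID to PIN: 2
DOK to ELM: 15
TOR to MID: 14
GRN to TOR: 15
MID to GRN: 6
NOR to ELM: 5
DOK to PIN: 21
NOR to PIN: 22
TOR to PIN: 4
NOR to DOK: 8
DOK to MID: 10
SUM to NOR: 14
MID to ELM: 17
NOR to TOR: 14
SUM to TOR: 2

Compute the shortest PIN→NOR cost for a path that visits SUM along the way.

$20

Best PIN to SUM: PIN–TOR–SUM costing 6
Best SUM to NOR: SUM–NOR costing 14
Total via SUM: 6 + 14 = $20.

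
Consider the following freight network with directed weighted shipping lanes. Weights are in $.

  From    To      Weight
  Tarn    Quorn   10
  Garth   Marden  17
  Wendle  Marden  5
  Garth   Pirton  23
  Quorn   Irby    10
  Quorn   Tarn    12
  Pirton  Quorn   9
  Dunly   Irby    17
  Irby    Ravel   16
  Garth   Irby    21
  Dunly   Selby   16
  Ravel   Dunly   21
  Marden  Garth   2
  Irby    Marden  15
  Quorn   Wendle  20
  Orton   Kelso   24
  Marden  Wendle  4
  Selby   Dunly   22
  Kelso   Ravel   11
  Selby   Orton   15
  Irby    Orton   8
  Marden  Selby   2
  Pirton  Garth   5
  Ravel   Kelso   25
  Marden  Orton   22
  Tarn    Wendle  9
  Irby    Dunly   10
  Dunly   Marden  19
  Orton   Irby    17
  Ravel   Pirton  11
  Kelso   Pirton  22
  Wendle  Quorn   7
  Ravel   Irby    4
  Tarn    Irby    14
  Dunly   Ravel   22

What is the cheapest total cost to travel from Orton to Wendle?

Enumerating some paths:
Orton–Kelso–Ravel–Irby–Marden–Wendle: 24+11+4+15+4 = 58
Orton–Irby–Ravel–Pirton–Garth–Marden–Wendle: 17+16+11+5+17+4 = 70
Orton–Irby–Marden–Wendle: 17+15+4 = 36
Orton–Irby–Dunly–Marden–Wendle: 17+10+19+4 = 50
The minimum is $36 via Orton–Irby–Marden–Wendle.

$36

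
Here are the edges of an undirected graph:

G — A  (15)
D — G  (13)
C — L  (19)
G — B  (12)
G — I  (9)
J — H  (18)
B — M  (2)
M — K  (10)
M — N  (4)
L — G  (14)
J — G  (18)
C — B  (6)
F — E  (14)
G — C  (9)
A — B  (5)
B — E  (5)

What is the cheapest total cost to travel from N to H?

Running Dijkstra from N:
N: 0
M: 4  (via N)
B: 6  (via M)
A: 11  (via B)
E: 11  (via B)
C: 12  (via B)
K: 14  (via M)
G: 18  (via B)
F: 25  (via E)
I: 27  (via G)
D: 31  (via G)
L: 31  (via C)
J: 36  (via G)
H: 54  (via J)
Shortest route: N–M–B–G–J–H = 54.

54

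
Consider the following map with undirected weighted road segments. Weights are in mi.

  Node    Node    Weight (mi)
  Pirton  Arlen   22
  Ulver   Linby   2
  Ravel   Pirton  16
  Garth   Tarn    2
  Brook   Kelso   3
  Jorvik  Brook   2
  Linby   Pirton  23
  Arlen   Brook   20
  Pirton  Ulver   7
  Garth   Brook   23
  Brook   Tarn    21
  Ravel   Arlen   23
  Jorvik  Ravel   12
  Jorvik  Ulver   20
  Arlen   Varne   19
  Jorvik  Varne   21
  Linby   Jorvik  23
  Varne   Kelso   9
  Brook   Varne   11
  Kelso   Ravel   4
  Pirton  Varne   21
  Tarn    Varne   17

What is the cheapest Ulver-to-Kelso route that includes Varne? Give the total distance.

Best Ulver to Varne: Ulver–Pirton–Varne costing 28
Best Varne to Kelso: Varne–Kelso costing 9
Total via Varne: 28 + 9 = 37 mi.

37 mi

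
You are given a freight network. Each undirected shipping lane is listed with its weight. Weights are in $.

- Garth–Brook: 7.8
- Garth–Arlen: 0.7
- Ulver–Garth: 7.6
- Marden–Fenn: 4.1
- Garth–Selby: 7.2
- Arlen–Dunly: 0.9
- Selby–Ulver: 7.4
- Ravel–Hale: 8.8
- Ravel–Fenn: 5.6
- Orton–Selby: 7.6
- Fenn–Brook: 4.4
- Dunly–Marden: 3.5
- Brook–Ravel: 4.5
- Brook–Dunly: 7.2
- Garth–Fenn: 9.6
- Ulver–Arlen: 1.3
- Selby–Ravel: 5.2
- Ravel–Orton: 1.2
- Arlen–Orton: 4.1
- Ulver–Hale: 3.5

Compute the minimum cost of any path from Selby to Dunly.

$8.8

Candidate routes:
Selby - Ulver - Arlen - Dunly: 7.4+1.3+0.9 = 9.6
Selby - Garth - Arlen - Dunly: 7.2+0.7+0.9 = 8.8
Selby - Ravel - Orton - Arlen - Dunly: 5.2+1.2+4.1+0.9 = 11.4
The minimum is $8.8 via Selby - Garth - Arlen - Dunly.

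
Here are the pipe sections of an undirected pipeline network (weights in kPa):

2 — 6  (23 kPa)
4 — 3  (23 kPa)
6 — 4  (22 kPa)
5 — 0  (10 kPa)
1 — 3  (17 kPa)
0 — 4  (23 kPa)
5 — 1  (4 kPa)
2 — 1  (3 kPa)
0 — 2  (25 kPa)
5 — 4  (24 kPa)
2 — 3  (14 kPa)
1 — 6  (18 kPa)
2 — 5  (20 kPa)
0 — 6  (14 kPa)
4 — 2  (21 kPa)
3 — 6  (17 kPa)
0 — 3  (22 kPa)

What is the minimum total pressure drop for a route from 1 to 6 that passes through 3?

34 kPa

Shortest 1→3: 1–3 = 17
Shortest 3→6: 3–6 = 17
Total via 3: 17 + 17 = 34 kPa.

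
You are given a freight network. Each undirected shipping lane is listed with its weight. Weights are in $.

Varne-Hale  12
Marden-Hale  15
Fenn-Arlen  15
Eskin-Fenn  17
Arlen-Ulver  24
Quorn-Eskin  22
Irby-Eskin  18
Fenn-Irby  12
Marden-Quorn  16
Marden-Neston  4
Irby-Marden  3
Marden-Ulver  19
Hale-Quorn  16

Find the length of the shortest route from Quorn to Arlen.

$46

Candidate routes:
Quorn → Marden → Irby → Fenn → Arlen: 16+3+12+15 = 46
Quorn → Eskin → Fenn → Arlen: 22+17+15 = 54
The minimum is $46 via Quorn → Marden → Irby → Fenn → Arlen.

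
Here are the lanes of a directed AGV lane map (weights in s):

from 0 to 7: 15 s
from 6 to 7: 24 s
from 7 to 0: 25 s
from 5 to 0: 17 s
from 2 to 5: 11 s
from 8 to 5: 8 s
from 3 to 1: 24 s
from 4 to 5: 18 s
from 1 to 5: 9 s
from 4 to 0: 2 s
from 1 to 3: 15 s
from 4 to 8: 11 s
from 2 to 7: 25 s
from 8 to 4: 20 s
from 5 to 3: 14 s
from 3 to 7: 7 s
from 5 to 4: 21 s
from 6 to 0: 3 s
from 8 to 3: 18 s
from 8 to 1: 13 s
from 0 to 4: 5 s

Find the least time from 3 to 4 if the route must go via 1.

Shortest 3→1: 3–1 = 24
Best 1 to 4: 1–5–4 costing 30
Total via 1: 24 + 30 = 54 s.

54 s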